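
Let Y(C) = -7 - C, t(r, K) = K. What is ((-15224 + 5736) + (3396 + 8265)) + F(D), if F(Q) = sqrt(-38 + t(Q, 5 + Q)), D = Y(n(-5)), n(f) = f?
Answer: 2173 + I*sqrt(35) ≈ 2173.0 + 5.9161*I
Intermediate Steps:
D = -2 (D = -7 - 1*(-5) = -7 + 5 = -2)
F(Q) = sqrt(-33 + Q) (F(Q) = sqrt(-38 + (5 + Q)) = sqrt(-33 + Q))
((-15224 + 5736) + (3396 + 8265)) + F(D) = ((-15224 + 5736) + (3396 + 8265)) + sqrt(-33 - 2) = (-9488 + 11661) + sqrt(-35) = 2173 + I*sqrt(35)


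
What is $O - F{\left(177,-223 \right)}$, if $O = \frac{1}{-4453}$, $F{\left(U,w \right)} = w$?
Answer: $\frac{993018}{4453} \approx 223.0$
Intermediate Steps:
$O = - \frac{1}{4453} \approx -0.00022457$
$O - F{\left(177,-223 \right)} = - \frac{1}{4453} - -223 = - \frac{1}{4453} + 223 = \frac{993018}{4453}$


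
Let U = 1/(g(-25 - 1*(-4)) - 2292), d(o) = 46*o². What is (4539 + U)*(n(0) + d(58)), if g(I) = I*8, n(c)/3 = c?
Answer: 431965516154/615 ≈ 7.0238e+8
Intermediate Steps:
n(c) = 3*c
g(I) = 8*I
U = -1/2460 (U = 1/(8*(-25 - 1*(-4)) - 2292) = 1/(8*(-25 + 4) - 2292) = 1/(8*(-21) - 2292) = 1/(-168 - 2292) = 1/(-2460) = -1/2460 ≈ -0.00040650)
(4539 + U)*(n(0) + d(58)) = (4539 - 1/2460)*(3*0 + 46*58²) = 11165939*(0 + 46*3364)/2460 = 11165939*(0 + 154744)/2460 = (11165939/2460)*154744 = 431965516154/615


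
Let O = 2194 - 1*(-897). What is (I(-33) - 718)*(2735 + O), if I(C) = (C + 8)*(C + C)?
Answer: 5429832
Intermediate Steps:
I(C) = 2*C*(8 + C) (I(C) = (8 + C)*(2*C) = 2*C*(8 + C))
O = 3091 (O = 2194 + 897 = 3091)
(I(-33) - 718)*(2735 + O) = (2*(-33)*(8 - 33) - 718)*(2735 + 3091) = (2*(-33)*(-25) - 718)*5826 = (1650 - 718)*5826 = 932*5826 = 5429832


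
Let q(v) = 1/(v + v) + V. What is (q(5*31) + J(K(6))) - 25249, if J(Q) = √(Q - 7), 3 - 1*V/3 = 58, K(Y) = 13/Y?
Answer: -7878339/310 + I*√174/6 ≈ -25414.0 + 2.1985*I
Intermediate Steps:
V = -165 (V = 9 - 3*58 = 9 - 174 = -165)
q(v) = -165 + 1/(2*v) (q(v) = 1/(v + v) - 165 = 1/(2*v) - 165 = -165 + 1/(2*v))
J(Q) = √(-7 + Q)
(q(5*31) + J(K(6))) - 25249 = ((-165 + 1/(2*((5*31)))) + √(-7 + 13/6)) - 25249 = ((-165 + (½)/155) + √(-7 + 13*(⅙))) - 25249 = ((-165 + (½)*(1/155)) + √(-7 + 13/6)) - 25249 = ((-165 + 1/310) + √(-29/6)) - 25249 = (-51149/310 + I*√174/6) - 25249 = -7878339/310 + I*√174/6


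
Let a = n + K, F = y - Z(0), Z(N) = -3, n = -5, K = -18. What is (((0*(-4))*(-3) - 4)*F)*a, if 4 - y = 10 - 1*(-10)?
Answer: -1196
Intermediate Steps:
y = -16 (y = 4 - (10 - 1*(-10)) = 4 - (10 + 10) = 4 - 1*20 = 4 - 20 = -16)
F = -13 (F = -16 - 1*(-3) = -16 + 3 = -13)
a = -23 (a = -5 - 18 = -23)
(((0*(-4))*(-3) - 4)*F)*a = (((0*(-4))*(-3) - 4)*(-13))*(-23) = ((0*(-3) - 4)*(-13))*(-23) = ((0 - 4)*(-13))*(-23) = -4*(-13)*(-23) = 52*(-23) = -1196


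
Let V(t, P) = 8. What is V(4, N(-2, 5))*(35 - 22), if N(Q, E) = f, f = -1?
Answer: 104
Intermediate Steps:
N(Q, E) = -1
V(4, N(-2, 5))*(35 - 22) = 8*(35 - 22) = 8*13 = 104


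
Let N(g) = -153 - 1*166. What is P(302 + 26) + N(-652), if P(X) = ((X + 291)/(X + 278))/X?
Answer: -63406373/198768 ≈ -319.00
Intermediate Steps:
N(g) = -319 (N(g) = -153 - 166 = -319)
P(X) = (291 + X)/(X*(278 + X)) (P(X) = ((291 + X)/(278 + X))/X = (291 + X)/(X*(278 + X)))
P(302 + 26) + N(-652) = (291 + (302 + 26))/((302 + 26)*(278 + (302 + 26))) - 319 = (291 + 328)/(328*(278 + 328)) - 319 = (1/328)*619/606 - 319 = (1/328)*(1/606)*619 - 319 = 619/198768 - 319 = -63406373/198768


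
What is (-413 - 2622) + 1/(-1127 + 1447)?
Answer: -971199/320 ≈ -3035.0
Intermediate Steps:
(-413 - 2622) + 1/(-1127 + 1447) = -3035 + 1/320 = -971199/320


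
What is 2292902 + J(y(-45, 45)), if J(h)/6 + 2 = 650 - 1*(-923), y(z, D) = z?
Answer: 2302328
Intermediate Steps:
J(h) = 9426 (J(h) = -12 + 6*(650 - 1*(-923)) = -12 + 6*(650 + 923) = -12 + 6*1573 = -12 + 9438 = 9426)
2292902 + J(y(-45, 45)) = 2292902 + 9426 = 2302328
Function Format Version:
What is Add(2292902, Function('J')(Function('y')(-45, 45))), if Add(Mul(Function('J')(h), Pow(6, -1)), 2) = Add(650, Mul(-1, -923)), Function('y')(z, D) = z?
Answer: 2302328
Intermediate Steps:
Function('J')(h) = 9426 (Function('J')(h) = Add(-12, Mul(6, Add(650, Mul(-1, -923)))) = Add(-12, Mul(6, Add(650, 923))) = Add(-12, Mul(6, 1573)) = Add(-12, 9438) = 9426)
Add(2292902, Function('J')(Function('y')(-45, 45))) = Add(2292902, 9426) = 2302328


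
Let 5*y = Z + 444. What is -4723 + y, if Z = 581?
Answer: -4518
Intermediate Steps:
y = 205 (y = (581 + 444)/5 = (⅕)*1025 = 205)
-4723 + y = -4723 + 205 = -4518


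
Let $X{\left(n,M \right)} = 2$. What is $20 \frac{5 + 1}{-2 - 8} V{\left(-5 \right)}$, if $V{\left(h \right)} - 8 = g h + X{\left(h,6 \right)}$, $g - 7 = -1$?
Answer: $240$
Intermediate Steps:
$g = 6$ ($g = 7 - 1 = 6$)
$V{\left(h \right)} = 10 + 6 h$ ($V{\left(h \right)} = 8 + \left(6 h + 2\right) = 8 + \left(2 + 6 h\right) = 10 + 6 h$)
$20 \frac{5 + 1}{-2 - 8} V{\left(-5 \right)} = 20 \frac{5 + 1}{-2 - 8} \left(10 + 6 \left(-5\right)\right) = 20 \frac{6}{-10} \left(10 - 30\right) = 20 \cdot 6 \left(- \frac{1}{10}\right) \left(-20\right) = 20 \left(- \frac{3}{5}\right) \left(-20\right) = \left(-12\right) \left(-20\right) = 240$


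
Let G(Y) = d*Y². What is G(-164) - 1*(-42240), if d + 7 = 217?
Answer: 5690400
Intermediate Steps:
d = 210 (d = -7 + 217 = 210)
G(Y) = 210*Y²
G(-164) - 1*(-42240) = 210*(-164)² - 1*(-42240) = 210*26896 + 42240 = 5648160 + 42240 = 5690400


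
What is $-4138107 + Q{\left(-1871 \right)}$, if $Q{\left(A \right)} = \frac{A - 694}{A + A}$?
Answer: $- \frac{15484793829}{3742} \approx -4.1381 \cdot 10^{6}$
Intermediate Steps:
$Q{\left(A \right)} = \frac{-694 + A}{2 A}$
$-4138107 + Q{\left(-1871 \right)} = -4138107 + \frac{-694 - 1871}{2 \left(-1871\right)} = -4138107 + \frac{1}{2} \left(- \frac{1}{1871}\right) \left(-2565\right) = -4138107 + \frac{2565}{3742} = - \frac{15484793829}{3742}$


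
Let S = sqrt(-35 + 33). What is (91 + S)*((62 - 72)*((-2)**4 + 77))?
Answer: -84630 - 930*I*sqrt(2) ≈ -84630.0 - 1315.2*I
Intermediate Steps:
S = I*sqrt(2) (S = sqrt(-2) = I*sqrt(2) ≈ 1.4142*I)
(91 + S)*((62 - 72)*((-2)**4 + 77)) = (91 + I*sqrt(2))*((62 - 72)*((-2)**4 + 77)) = (91 + I*sqrt(2))*(-10*(16 + 77)) = (91 + I*sqrt(2))*(-10*93) = (91 + I*sqrt(2))*(-930) = -84630 - 930*I*sqrt(2)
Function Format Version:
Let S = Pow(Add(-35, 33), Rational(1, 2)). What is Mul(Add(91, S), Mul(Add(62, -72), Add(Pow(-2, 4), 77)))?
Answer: Add(-84630, Mul(-930, I, Pow(2, Rational(1, 2)))) ≈ Add(-84630., Mul(-1315.2, I))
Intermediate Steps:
S = Mul(I, Pow(2, Rational(1, 2))) (S = Pow(-2, Rational(1, 2)) = Mul(I, Pow(2, Rational(1, 2))) ≈ Mul(1.4142, I))
Mul(Add(91, S), Mul(Add(62, -72), Add(Pow(-2, 4), 77))) = Mul(Add(91, Mul(I, Pow(2, Rational(1, 2)))), Mul(Add(62, -72), Add(Pow(-2, 4), 77))) = Mul(Add(91, Mul(I, Pow(2, Rational(1, 2)))), Mul(-10, Add(16, 77))) = Mul(Add(91, Mul(I, Pow(2, Rational(1, 2)))), Mul(-10, 93)) = Mul(Add(91, Mul(I, Pow(2, Rational(1, 2)))), -930) = Add(-84630, Mul(-930, I, Pow(2, Rational(1, 2))))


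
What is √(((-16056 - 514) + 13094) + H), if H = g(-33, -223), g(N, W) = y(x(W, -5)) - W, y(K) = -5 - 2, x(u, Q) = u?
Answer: 2*I*√815 ≈ 57.096*I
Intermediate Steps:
y(K) = -7
g(N, W) = -7 - W
H = 216 (H = -7 - 1*(-223) = -7 + 223 = 216)
√(((-16056 - 514) + 13094) + H) = √(((-16056 - 514) + 13094) + 216) = √((-16570 + 13094) + 216) = √(-3476 + 216) = √(-3260) = 2*I*√815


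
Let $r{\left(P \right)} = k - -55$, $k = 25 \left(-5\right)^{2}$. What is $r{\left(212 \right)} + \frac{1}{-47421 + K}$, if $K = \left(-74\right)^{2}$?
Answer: $\frac{28522599}{41945} \approx 680.0$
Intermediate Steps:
$K = 5476$
$k = 625$ ($k = 25 \cdot 25 = 625$)
$r{\left(P \right)} = 680$ ($r{\left(P \right)} = 625 - -55 = 625 + 55 = 680$)
$r{\left(212 \right)} + \frac{1}{-47421 + K} = 680 + \frac{1}{-47421 + 5476} = 680 + \frac{1}{-41945} = 680 - \frac{1}{41945} = \frac{28522599}{41945}$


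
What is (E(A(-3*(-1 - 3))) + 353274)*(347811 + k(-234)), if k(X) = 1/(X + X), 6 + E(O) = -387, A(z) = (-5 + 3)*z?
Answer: 6382266422323/52 ≈ 1.2274e+11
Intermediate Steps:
A(z) = -2*z
E(O) = -393 (E(O) = -6 - 387 = -393)
k(X) = 1/(2*X)
(E(A(-3*(-1 - 3))) + 353274)*(347811 + k(-234)) = (-393 + 353274)*(347811 + (1/2)/(-234)) = 352881*(347811 + (1/2)*(-1/234)) = 352881*(347811 - 1/468) = 352881*(162775547/468) = 6382266422323/52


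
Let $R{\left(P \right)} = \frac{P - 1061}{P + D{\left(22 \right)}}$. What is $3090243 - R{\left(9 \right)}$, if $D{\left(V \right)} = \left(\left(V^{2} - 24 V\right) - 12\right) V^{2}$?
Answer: $\frac{83730133033}{27095} \approx 3.0902 \cdot 10^{6}$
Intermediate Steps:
$D{\left(V \right)} = V^{2} \left(-12 + V^{2} - 24 V\right)$ ($D{\left(V \right)} = \left(-12 + V^{2} - 24 V\right) V^{2} = V^{2} \left(-12 + V^{2} - 24 V\right)$)
$R{\left(P \right)} = \frac{-1061 + P}{-27104 + P}$ ($R{\left(P \right)} = \frac{P - 1061}{P + 22^{2} \left(-12 + 22^{2} - 528\right)} = \frac{-1061 + P}{P + 484 \left(-12 + 484 - 528\right)} = \frac{-1061 + P}{P + 484 \left(-56\right)} = \frac{-1061 + P}{P - 27104} = \frac{-1061 + P}{-27104 + P}$)
$3090243 - R{\left(9 \right)} = 3090243 - \frac{-1061 + 9}{-27104 + 9} = 3090243 - \frac{1}{-27095} \left(-1052\right) = 3090243 - \left(- \frac{1}{27095}\right) \left(-1052\right) = 3090243 - \frac{1052}{27095} = \frac{83730133033}{27095}$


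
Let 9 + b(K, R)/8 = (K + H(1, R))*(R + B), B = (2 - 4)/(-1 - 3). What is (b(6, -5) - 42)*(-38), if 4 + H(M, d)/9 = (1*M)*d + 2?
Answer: -73644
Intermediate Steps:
H(M, d) = -18 + 9*M*d (H(M, d) = -36 + 9*((1*M)*d + 2) = -36 + 9*(M*d + 2) = -36 + 9*(2 + M*d) = -36 + (18 + 9*M*d) = -18 + 9*M*d)
B = 1/2 (B = -2/(-4) = -2*(-1/4) = 1/2 ≈ 0.50000)
b(K, R) = -72 + 8*(1/2 + R)*(-18 + K + 9*R) (b(K, R) = -72 + 8*((K + (-18 + 9*1*R))*(R + 1/2)) = -72 + 8*((K + (-18 + 9*R))*(1/2 + R)) = -72 + 8*((-18 + K + 9*R)*(1/2 + R)) = -72 + 8*((1/2 + R)*(-18 + K + 9*R)) = -72 + 8*(1/2 + R)*(-18 + K + 9*R))
(b(6, -5) - 42)*(-38) = ((-144 - 108*(-5) + 4*6 + 72*(-5)**2 + 8*6*(-5)) - 42)*(-38) = ((-144 + 540 + 24 + 72*25 - 240) - 42)*(-38) = ((-144 + 540 + 24 + 1800 - 240) - 42)*(-38) = (1980 - 42)*(-38) = 1938*(-38) = -73644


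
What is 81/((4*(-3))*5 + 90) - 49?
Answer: -463/10 ≈ -46.300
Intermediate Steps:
81/((4*(-3))*5 + 90) - 49 = 81/(-12*5 + 90) - 49 = 81/(-60 + 90) - 49 = 81/30 - 49 = 81*(1/30) - 49 = 27/10 - 49 = -463/10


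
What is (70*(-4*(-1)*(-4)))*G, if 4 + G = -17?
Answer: 23520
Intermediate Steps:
G = -21 (G = -4 - 17 = -21)
(70*(-4*(-1)*(-4)))*G = (70*(-4*(-1)*(-4)))*(-21) = (70*(4*(-4)))*(-21) = (70*(-16))*(-21) = -1120*(-21) = 23520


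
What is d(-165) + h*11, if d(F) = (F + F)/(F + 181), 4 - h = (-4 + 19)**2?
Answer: -19613/8 ≈ -2451.6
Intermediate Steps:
h = -221 (h = 4 - (-4 + 19)**2 = 4 - 1*15**2 = 4 - 1*225 = 4 - 225 = -221)
d(F) = 2*F/(181 + F) (d(F) = (2*F)/(181 + F) = 2*F/(181 + F))
d(-165) + h*11 = 2*(-165)/(181 - 165) - 221*11 = 2*(-165)/16 - 2431 = 2*(-165)*(1/16) - 2431 = -165/8 - 2431 = -19613/8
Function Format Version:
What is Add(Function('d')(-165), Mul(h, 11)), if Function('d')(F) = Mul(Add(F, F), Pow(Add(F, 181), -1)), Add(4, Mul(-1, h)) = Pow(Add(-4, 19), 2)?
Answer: Rational(-19613, 8) ≈ -2451.6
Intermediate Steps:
h = -221 (h = Add(4, Mul(-1, Pow(Add(-4, 19), 2))) = Add(4, Mul(-1, Pow(15, 2))) = Add(4, Mul(-1, 225)) = Add(4, -225) = -221)
Function('d')(F) = Mul(2, F, Pow(Add(181, F), -1)) (Function('d')(F) = Mul(Mul(2, F), Pow(Add(181, F), -1)) = Mul(2, F, Pow(Add(181, F), -1)))
Add(Function('d')(-165), Mul(h, 11)) = Add(Mul(2, -165, Pow(Add(181, -165), -1)), Mul(-221, 11)) = Add(Mul(2, -165, Pow(16, -1)), -2431) = Add(Mul(2, -165, Rational(1, 16)), -2431) = Add(Rational(-165, 8), -2431) = Rational(-19613, 8)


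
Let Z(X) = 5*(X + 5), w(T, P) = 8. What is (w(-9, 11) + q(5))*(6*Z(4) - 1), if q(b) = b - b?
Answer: 2152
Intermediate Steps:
Z(X) = 25 + 5*X (Z(X) = 5*(5 + X) = 25 + 5*X)
q(b) = 0
(w(-9, 11) + q(5))*(6*Z(4) - 1) = (8 + 0)*(6*(25 + 5*4) - 1) = 8*(6*(25 + 20) - 1) = 8*(6*45 - 1) = 8*(270 - 1) = 8*269 = 2152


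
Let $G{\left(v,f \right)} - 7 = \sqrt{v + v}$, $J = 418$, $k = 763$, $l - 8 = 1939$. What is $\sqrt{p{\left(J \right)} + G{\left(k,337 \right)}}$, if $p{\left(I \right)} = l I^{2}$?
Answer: $\sqrt{340187635 + \sqrt{1526}} \approx 18444.0$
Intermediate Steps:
$l = 1947$ ($l = 8 + 1939 = 1947$)
$G{\left(v,f \right)} = 7 + \sqrt{2} \sqrt{v}$ ($G{\left(v,f \right)} = 7 + \sqrt{v + v} = 7 + \sqrt{2 v} = 7 + \sqrt{2} \sqrt{v}$)
$p{\left(I \right)} = 1947 I^{2}$
$\sqrt{p{\left(J \right)} + G{\left(k,337 \right)}} = \sqrt{1947 \cdot 418^{2} + \left(7 + \sqrt{2} \sqrt{763}\right)} = \sqrt{1947 \cdot 174724 + \left(7 + \sqrt{1526}\right)} = \sqrt{340187628 + \left(7 + \sqrt{1526}\right)} = \sqrt{340187635 + \sqrt{1526}}$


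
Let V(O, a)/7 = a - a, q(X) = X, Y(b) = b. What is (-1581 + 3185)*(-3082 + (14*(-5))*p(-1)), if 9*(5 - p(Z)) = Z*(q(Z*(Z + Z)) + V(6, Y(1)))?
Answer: -49768912/9 ≈ -5.5299e+6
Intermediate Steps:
V(O, a) = 0 (V(O, a) = 7*(a - a) = 7*0 = 0)
p(Z) = 5 - 2*Z³/9 (p(Z) = 5 - Z*(Z*(Z + Z) + 0)/9 = 5 - Z*(Z*(2*Z) + 0)/9 = 5 - Z*(2*Z² + 0)/9 = 5 - Z*2*Z²/9 = 5 - 2*Z³/9)
(-1581 + 3185)*(-3082 + (14*(-5))*p(-1)) = (-1581 + 3185)*(-3082 + (14*(-5))*(5 - 2/9*(-1)³)) = 1604*(-3082 - 70*(5 - 2/9*(-1))) = 1604*(-3082 - 70*(5 + 2/9)) = 1604*(-3082 - 70*47/9) = 1604*(-3082 - 3290/9) = 1604*(-31028/9) = -49768912/9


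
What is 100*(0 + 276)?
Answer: 27600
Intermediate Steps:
100*(0 + 276) = 100*276 = 27600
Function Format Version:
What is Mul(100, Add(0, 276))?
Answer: 27600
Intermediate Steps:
Mul(100, Add(0, 276)) = Mul(100, 276) = 27600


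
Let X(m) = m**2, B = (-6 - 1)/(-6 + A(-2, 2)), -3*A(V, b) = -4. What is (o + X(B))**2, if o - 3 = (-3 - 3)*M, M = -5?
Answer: 19881/16 ≈ 1242.6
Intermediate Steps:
A(V, b) = 4/3 (A(V, b) = -1/3*(-4) = 4/3)
o = 33 (o = 3 + (-3 - 3)*(-5) = 3 - 6*(-5) = 3 + 30 = 33)
B = 3/2 (B = (-6 - 1)/(-6 + 4/3) = -7/(-14/3) = -7*(-3/14) = 3/2 ≈ 1.5000)
(o + X(B))**2 = (33 + (3/2)**2)**2 = (33 + 9/4)**2 = (141/4)**2 = 19881/16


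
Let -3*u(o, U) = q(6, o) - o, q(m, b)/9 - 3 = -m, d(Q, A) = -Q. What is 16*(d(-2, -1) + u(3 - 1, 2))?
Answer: 560/3 ≈ 186.67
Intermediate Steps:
q(m, b) = 27 - 9*m (q(m, b) = 27 + 9*(-m) = 27 - 9*m)
u(o, U) = 9 + o/3 (u(o, U) = -((27 - 9*6) - o)/3 = -((27 - 54) - o)/3 = -(-27 - o)/3 = 9 + o/3)
16*(d(-2, -1) + u(3 - 1, 2)) = 16*(-1*(-2) + (9 + (3 - 1)/3)) = 16*(2 + (9 + (⅓)*2)) = 16*(2 + (9 + ⅔)) = 16*(2 + 29/3) = 16*(35/3) = 560/3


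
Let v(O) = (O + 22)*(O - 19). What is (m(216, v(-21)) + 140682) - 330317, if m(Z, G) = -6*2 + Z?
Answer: -189431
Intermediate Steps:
v(O) = (-19 + O)*(22 + O) (v(O) = (22 + O)*(-19 + O) = (-19 + O)*(22 + O))
m(Z, G) = -12 + Z
(m(216, v(-21)) + 140682) - 330317 = ((-12 + 216) + 140682) - 330317 = (204 + 140682) - 330317 = 140886 - 330317 = -189431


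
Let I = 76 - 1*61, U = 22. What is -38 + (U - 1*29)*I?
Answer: -143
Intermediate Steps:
I = 15 (I = 76 - 61 = 15)
-38 + (U - 1*29)*I = -38 + (22 - 1*29)*15 = -38 + (22 - 29)*15 = -38 - 7*15 = -38 - 105 = -143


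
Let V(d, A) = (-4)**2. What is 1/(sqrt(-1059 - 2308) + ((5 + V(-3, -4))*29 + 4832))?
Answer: 5441/29607848 - I*sqrt(3367)/29607848 ≈ 0.00018377 - 1.9598e-6*I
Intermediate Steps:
V(d, A) = 16
1/(sqrt(-1059 - 2308) + ((5 + V(-3, -4))*29 + 4832)) = 1/(sqrt(-1059 - 2308) + ((5 + 16)*29 + 4832)) = 1/(sqrt(-3367) + (21*29 + 4832)) = 1/(I*sqrt(3367) + (609 + 4832)) = 1/(I*sqrt(3367) + 5441) = 1/(5441 + I*sqrt(3367))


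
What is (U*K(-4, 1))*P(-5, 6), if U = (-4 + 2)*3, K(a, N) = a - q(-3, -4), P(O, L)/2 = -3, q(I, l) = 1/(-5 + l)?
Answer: -140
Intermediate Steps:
P(O, L) = -6 (P(O, L) = 2*(-3) = -6)
K(a, N) = ⅑ + a (K(a, N) = a - 1/(-5 - 4) = a - 1/(-9) = a - 1*(-⅑) = a + ⅑ = ⅑ + a)
U = -6 (U = -2*3 = -6)
(U*K(-4, 1))*P(-5, 6) = -6*(⅑ - 4)*(-6) = -6*(-35/9)*(-6) = (70/3)*(-6) = -140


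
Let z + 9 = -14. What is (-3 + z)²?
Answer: 676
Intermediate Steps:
z = -23 (z = -9 - 14 = -23)
(-3 + z)² = (-3 - 23)² = (-26)² = 676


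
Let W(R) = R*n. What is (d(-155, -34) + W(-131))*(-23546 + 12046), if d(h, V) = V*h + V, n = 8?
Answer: -48162000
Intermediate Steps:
d(h, V) = V + V*h
W(R) = 8*R (W(R) = R*8 = 8*R)
(d(-155, -34) + W(-131))*(-23546 + 12046) = (-34*(1 - 155) + 8*(-131))*(-23546 + 12046) = (-34*(-154) - 1048)*(-11500) = (5236 - 1048)*(-11500) = 4188*(-11500) = -48162000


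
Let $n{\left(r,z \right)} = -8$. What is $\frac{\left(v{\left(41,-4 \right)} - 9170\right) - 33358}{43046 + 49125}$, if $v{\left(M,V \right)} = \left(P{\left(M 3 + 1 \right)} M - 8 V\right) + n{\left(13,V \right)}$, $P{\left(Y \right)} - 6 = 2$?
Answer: $- \frac{42176}{92171} \approx -0.45758$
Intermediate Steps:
$P{\left(Y \right)} = 8$ ($P{\left(Y \right)} = 6 + 2 = 8$)
$v{\left(M,V \right)} = -8 - 8 V + 8 M$ ($v{\left(M,V \right)} = \left(8 M - 8 V\right) - 8 = \left(- 8 V + 8 M\right) - 8 = -8 - 8 V + 8 M$)
$\frac{\left(v{\left(41,-4 \right)} - 9170\right) - 33358}{43046 + 49125} = \frac{\left(\left(-8 - -32 + 8 \cdot 41\right) - 9170\right) - 33358}{43046 + 49125} = \frac{\left(\left(-8 + 32 + 328\right) - 9170\right) - 33358}{92171} = \left(\left(352 - 9170\right) - 33358\right) \frac{1}{92171} = \left(-8818 - 33358\right) \frac{1}{92171} = \left(-42176\right) \frac{1}{92171} = - \frac{42176}{92171}$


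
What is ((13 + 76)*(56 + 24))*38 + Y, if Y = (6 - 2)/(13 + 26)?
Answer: 10551844/39 ≈ 2.7056e+5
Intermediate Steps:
Y = 4/39 ≈ 0.10256
((13 + 76)*(56 + 24))*38 + Y = ((13 + 76)*(56 + 24))*38 + 4/39 = (89*80)*38 + 4/39 = 7120*38 + 4/39 = 270560 + 4/39 = 10551844/39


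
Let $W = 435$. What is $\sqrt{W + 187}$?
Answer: $\sqrt{622} \approx 24.94$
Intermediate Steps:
$\sqrt{W + 187} = \sqrt{435 + 187} = \sqrt{622}$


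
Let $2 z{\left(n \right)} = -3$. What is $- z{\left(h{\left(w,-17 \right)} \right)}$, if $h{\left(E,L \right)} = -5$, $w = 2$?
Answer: $\frac{3}{2} \approx 1.5$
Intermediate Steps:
$z{\left(n \right)} = - \frac{3}{2}$ ($z{\left(n \right)} = \frac{1}{2} \left(-3\right) = - \frac{3}{2}$)
$- z{\left(h{\left(w,-17 \right)} \right)} = \left(-1\right) \left(- \frac{3}{2}\right) = \frac{3}{2}$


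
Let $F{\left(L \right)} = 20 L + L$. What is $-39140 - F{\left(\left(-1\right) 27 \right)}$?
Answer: $-38573$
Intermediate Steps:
$F{\left(L \right)} = 21 L$
$-39140 - F{\left(\left(-1\right) 27 \right)} = -39140 - 21 \left(\left(-1\right) 27\right) = -39140 - 21 \left(-27\right) = -39140 - -567 = -39140 + 567 = -38573$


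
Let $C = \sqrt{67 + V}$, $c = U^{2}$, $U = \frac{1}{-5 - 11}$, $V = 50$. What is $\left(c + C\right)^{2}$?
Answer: $\frac{7667713}{65536} + \frac{3 \sqrt{13}}{128} \approx 117.08$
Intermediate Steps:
$U = - \frac{1}{16}$ ($U = \frac{1}{-16} = - \frac{1}{16} \approx -0.0625$)
$c = \frac{1}{256}$ ($c = \left(- \frac{1}{16}\right)^{2} = \frac{1}{256} \approx 0.0039063$)
$C = 3 \sqrt{13}$ ($C = \sqrt{67 + 50} = \sqrt{117} = 3 \sqrt{13} \approx 10.817$)
$\left(c + C\right)^{2} = \left(\frac{1}{256} + 3 \sqrt{13}\right)^{2}$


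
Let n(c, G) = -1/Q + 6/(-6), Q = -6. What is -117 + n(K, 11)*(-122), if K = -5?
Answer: -46/3 ≈ -15.333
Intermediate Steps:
n(c, G) = -5/6 (n(c, G) = -1/(-6) + 6/(-6) = -1*(-1/6) + 6*(-1/6) = 1/6 - 1 = -5/6)
-117 + n(K, 11)*(-122) = -117 - 5/6*(-122) = -117 + 305/3 = -46/3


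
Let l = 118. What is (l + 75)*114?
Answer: 22002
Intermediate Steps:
(l + 75)*114 = (118 + 75)*114 = 193*114 = 22002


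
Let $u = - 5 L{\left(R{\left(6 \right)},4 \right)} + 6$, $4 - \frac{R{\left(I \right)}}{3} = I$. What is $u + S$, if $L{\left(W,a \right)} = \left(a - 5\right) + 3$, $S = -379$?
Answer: $-383$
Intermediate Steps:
$R{\left(I \right)} = 12 - 3 I$
$L{\left(W,a \right)} = -2 + a$ ($L{\left(W,a \right)} = \left(-5 + a\right) + 3 = -2 + a$)
$u = -4$ ($u = - 5 \left(-2 + 4\right) + 6 = \left(-5\right) 2 + 6 = -10 + 6 = -4$)
$u + S = -4 - 379 = -383$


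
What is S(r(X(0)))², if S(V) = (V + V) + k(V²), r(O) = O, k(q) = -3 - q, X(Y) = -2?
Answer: 121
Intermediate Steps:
S(V) = -3 - V² + 2*V (S(V) = (V + V) + (-3 - V²) = 2*V + (-3 - V²) = -3 - V² + 2*V)
S(r(X(0)))² = (-3 - 1*(-2)² + 2*(-2))² = (-3 - 1*4 - 4)² = (-3 - 4 - 4)² = (-11)² = 121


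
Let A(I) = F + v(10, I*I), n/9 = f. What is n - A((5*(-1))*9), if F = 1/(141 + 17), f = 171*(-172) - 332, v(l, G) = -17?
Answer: -42293283/158 ≈ -2.6768e+5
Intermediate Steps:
f = -29744 (f = -29412 - 332 = -29744)
n = -267696 (n = 9*(-29744) = -267696)
F = 1/158 ≈ 0.0063291
A(I) = -2685/158 (A(I) = 1/158 - 17 = -2685/158)
n - A((5*(-1))*9) = -267696 - 1*(-2685/158) = -267696 + 2685/158 = -42293283/158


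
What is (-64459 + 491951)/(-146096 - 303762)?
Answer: -213746/224929 ≈ -0.95028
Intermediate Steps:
(-64459 + 491951)/(-146096 - 303762) = 427492/(-449858) = 427492*(-1/449858) = -213746/224929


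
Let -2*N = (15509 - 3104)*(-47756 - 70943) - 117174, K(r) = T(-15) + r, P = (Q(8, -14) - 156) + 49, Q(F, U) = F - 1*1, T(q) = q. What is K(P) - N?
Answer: -1472578499/2 ≈ -7.3629e+8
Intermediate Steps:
Q(F, U) = -1 + F (Q(F, U) = F - 1 = -1 + F)
P = -100 (P = ((-1 + 8) - 156) + 49 = (7 - 156) + 49 = -149 + 49 = -100)
K(r) = -15 + r
N = 1472578269/2 (N = -((15509 - 3104)*(-47756 - 70943) - 117174)/2 = -(12405*(-118699) - 117174)/2 = -(-1472461095 - 117174)/2 = -1/2*(-1472578269) = 1472578269/2 ≈ 7.3629e+8)
K(P) - N = (-15 - 100) - 1*1472578269/2 = -115 - 1472578269/2 = -1472578499/2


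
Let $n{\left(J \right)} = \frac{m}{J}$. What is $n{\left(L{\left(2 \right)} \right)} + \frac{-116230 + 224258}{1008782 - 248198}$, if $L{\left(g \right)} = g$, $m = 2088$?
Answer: $\frac{198539431}{190146} \approx 1044.1$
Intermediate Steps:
$n{\left(J \right)} = \frac{2088}{J}$
$n{\left(L{\left(2 \right)} \right)} + \frac{-116230 + 224258}{1008782 - 248198} = \frac{2088}{2} + \frac{-116230 + 224258}{1008782 - 248198} = 2088 \cdot \frac{1}{2} + \frac{108028}{760584} = 1044 + 108028 \cdot \frac{1}{760584} = 1044 + \frac{27007}{190146} = \frac{198539431}{190146}$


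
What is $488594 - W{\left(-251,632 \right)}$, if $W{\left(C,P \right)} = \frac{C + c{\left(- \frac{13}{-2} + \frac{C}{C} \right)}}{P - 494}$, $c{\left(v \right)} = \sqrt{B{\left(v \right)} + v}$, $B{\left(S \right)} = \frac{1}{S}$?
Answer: $\frac{67426223}{138} - \frac{\sqrt{6870}}{4140} \approx 4.886 \cdot 10^{5}$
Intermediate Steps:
$c{\left(v \right)} = \sqrt{v + \frac{1}{v}}$ ($c{\left(v \right)} = \sqrt{\frac{1}{v} + v} = \sqrt{v + \frac{1}{v}}$)
$W{\left(C,P \right)} = \frac{C + \frac{\sqrt{6870}}{30}}{-494 + P}$ ($W{\left(C,P \right)} = \frac{C + \sqrt{\left(- \frac{13}{-2} + \frac{C}{C}\right) + \frac{1}{- \frac{13}{-2} + \frac{C}{C}}}}{P - 494} = \frac{C + \sqrt{\left(\left(-13\right) \left(- \frac{1}{2}\right) + 1\right) + \frac{1}{\left(-13\right) \left(- \frac{1}{2}\right) + 1}}}{-494 + P} = \frac{C + \sqrt{\left(\frac{13}{2} + 1\right) + \frac{1}{\frac{13}{2} + 1}}}{-494 + P} = \frac{C + \sqrt{\frac{15}{2} + \frac{1}{\frac{15}{2}}}}{-494 + P} = \frac{C + \sqrt{\frac{15}{2} + \frac{2}{15}}}{-494 + P} = \frac{C + \sqrt{\frac{229}{30}}}{-494 + P} = \frac{C + \frac{\sqrt{6870}}{30}}{-494 + P}$)
$488594 - W{\left(-251,632 \right)} = 488594 - \frac{-251 + \frac{\sqrt{6870}}{30}}{-494 + 632} = 488594 - \frac{-251 + \frac{\sqrt{6870}}{30}}{138} = 488594 - \left(- \frac{251}{138} + \frac{\sqrt{6870}}{4140}\right) = 488594 + \left(\frac{251}{138} - \frac{\sqrt{6870}}{4140}\right) = \frac{67426223}{138} - \frac{\sqrt{6870}}{4140}$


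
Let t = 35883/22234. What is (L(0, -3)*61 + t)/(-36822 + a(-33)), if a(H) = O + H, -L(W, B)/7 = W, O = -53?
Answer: -35883/820612472 ≈ -4.3727e-5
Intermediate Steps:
L(W, B) = -7*W
t = 35883/22234 (t = 35883*(1/22234) = 35883/22234 ≈ 1.6139)
a(H) = -53 + H
(L(0, -3)*61 + t)/(-36822 + a(-33)) = (-7*0*61 + 35883/22234)/(-36822 + (-53 - 33)) = (0*61 + 35883/22234)/(-36822 - 86) = (0 + 35883/22234)/(-36908) = (35883/22234)*(-1/36908) = -35883/820612472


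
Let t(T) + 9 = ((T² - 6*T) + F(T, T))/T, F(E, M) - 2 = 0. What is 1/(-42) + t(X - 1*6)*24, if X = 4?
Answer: -18145/42 ≈ -432.02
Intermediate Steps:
F(E, M) = 2 (F(E, M) = 2 + 0 = 2)
t(T) = -9 + (2 + T² - 6*T)/T (t(T) = -9 + ((T² - 6*T) + 2)/T = -9 + (2 + T² - 6*T)/T)
1/(-42) + t(X - 1*6)*24 = 1/(-42) + (-15 + (4 - 1*6) + 2/(4 - 1*6))*24 = -1/42 + (-15 + (4 - 6) + 2/(4 - 6))*24 = -1/42 + (-15 - 2 + 2/(-2))*24 = -1/42 + (-15 - 2 + 2*(-½))*24 = -1/42 + (-15 - 2 - 1)*24 = -1/42 - 18*24 = -1/42 - 432 = -18145/42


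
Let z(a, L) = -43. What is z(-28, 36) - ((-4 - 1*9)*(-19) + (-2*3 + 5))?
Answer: -289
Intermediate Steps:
z(-28, 36) - ((-4 - 1*9)*(-19) + (-2*3 + 5)) = -43 - ((-4 - 1*9)*(-19) + (-2*3 + 5)) = -43 - ((-4 - 9)*(-19) + (-6 + 5)) = -43 - (-13*(-19) - 1) = -43 - (247 - 1) = -43 - 1*246 = -43 - 246 = -289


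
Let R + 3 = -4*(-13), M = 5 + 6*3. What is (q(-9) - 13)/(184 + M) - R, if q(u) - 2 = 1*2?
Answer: -1128/23 ≈ -49.043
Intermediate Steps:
q(u) = 4 (q(u) = 2 + 1*2 = 2 + 2 = 4)
M = 23 (M = 5 + 18 = 23)
R = 49 (R = -3 - 4*(-13) = -3 + 52 = 49)
(q(-9) - 13)/(184 + M) - R = (4 - 13)/(184 + 23) - 1*49 = -9/207 - 49 = -9*1/207 - 49 = -1/23 - 49 = -1128/23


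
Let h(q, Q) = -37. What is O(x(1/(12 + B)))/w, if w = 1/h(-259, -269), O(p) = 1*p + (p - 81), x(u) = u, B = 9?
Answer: 62863/21 ≈ 2993.5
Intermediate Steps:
O(p) = -81 + 2*p (O(p) = p + (-81 + p) = -81 + 2*p)
w = -1/37 (w = 1/(-37) = -1/37 ≈ -0.027027)
O(x(1/(12 + B)))/w = (-81 + 2/(12 + 9))/(-1/37) = (-81 + 2/21)*(-37) = -1699/21*(-37) = 62863/21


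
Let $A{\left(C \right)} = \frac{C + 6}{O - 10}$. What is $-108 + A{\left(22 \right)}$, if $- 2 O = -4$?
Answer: $- \frac{223}{2} \approx -111.5$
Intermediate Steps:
$O = 2$ ($O = \left(- \frac{1}{2}\right) \left(-4\right) = 2$)
$A{\left(C \right)} = - \frac{3}{4} - \frac{C}{8}$ ($A{\left(C \right)} = \frac{C + 6}{2 - 10} = \frac{6 + C}{-8} = \left(6 + C\right) \left(- \frac{1}{8}\right) = - \frac{3}{4} - \frac{C}{8}$)
$-108 + A{\left(22 \right)} = -108 - \frac{7}{2} = - \frac{223}{2}$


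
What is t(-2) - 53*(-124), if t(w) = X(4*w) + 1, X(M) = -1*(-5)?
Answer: 6578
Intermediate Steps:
X(M) = 5
t(w) = 6 (t(w) = 5 + 1 = 6)
t(-2) - 53*(-124) = 6 - 53*(-124) = 6 + 6572 = 6578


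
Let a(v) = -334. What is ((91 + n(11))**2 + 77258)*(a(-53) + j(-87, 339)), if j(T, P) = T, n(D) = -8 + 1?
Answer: -35496194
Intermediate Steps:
n(D) = -7
((91 + n(11))**2 + 77258)*(a(-53) + j(-87, 339)) = ((91 - 7)**2 + 77258)*(-334 - 87) = (84**2 + 77258)*(-421) = (7056 + 77258)*(-421) = 84314*(-421) = -35496194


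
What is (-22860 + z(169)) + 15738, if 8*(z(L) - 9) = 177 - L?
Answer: -7112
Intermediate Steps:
z(L) = 249/8 - L/8 (z(L) = 9 + (177 - L)/8 = 9 + (177/8 - L/8) = 249/8 - L/8)
(-22860 + z(169)) + 15738 = (-22860 + (249/8 - ⅛*169)) + 15738 = (-22860 + (249/8 - 169/8)) + 15738 = (-22860 + 10) + 15738 = -22850 + 15738 = -7112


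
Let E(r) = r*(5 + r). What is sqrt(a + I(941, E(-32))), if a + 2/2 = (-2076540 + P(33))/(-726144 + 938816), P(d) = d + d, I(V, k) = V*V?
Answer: 3*sqrt(69529981642642)/26584 ≈ 940.99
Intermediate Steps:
I(V, k) = V**2
P(d) = 2*d
a = -1144573/106336 (a = -1 + (-2076540 + 2*33)/(-726144 + 938816) = -1 + (-2076540 + 66)/212672 = -1 - 2076474*1/212672 = -1 - 1038237/106336 = -1144573/106336 ≈ -10.764)
sqrt(a + I(941, E(-32))) = sqrt(-1144573/106336 + 941**2) = sqrt(-1144573/106336 + 885481) = sqrt(94157363043/106336) = 3*sqrt(69529981642642)/26584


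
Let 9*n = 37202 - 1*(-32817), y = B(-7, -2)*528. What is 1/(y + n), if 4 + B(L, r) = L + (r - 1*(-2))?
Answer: 9/17747 ≈ 0.00050713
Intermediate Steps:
B(L, r) = -2 + L + r (B(L, r) = -4 + (L + (r - 1*(-2))) = -4 + (L + (r + 2)) = -4 + (L + (2 + r)) = -4 + (2 + L + r) = -2 + L + r)
y = -5808 (y = (-2 - 7 - 2)*528 = -11*528 = -5808)
n = 70019/9 (n = (37202 - 1*(-32817))/9 = (37202 + 32817)/9 = (1/9)*70019 = 70019/9 ≈ 7779.9)
1/(y + n) = 1/(-5808 + 70019/9) = 1/(17747/9) = 9/17747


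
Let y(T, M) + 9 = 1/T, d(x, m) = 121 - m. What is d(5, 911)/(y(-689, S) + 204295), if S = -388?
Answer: -544310/140753053 ≈ -0.0038671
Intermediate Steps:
y(T, M) = -9 + 1/T
d(5, 911)/(y(-689, S) + 204295) = (121 - 1*911)/((-9 + 1/(-689)) + 204295) = (121 - 911)/((-9 - 1/689) + 204295) = -790/(-6202/689 + 204295) = -790/140753053/689 = -790*689/140753053 = -544310/140753053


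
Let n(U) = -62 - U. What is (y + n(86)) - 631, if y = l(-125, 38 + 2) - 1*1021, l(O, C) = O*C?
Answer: -6800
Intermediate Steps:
l(O, C) = C*O
y = -6021 (y = (38 + 2)*(-125) - 1*1021 = 40*(-125) - 1021 = -5000 - 1021 = -6021)
(y + n(86)) - 631 = (-6021 + (-62 - 1*86)) - 631 = (-6021 + (-62 - 86)) - 631 = (-6021 - 148) - 631 = -6169 - 631 = -6800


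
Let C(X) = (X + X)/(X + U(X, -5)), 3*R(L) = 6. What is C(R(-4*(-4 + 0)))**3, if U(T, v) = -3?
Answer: -64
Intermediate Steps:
R(L) = 2 (R(L) = (1/3)*6 = 2)
C(X) = 2*X/(-3 + X) (C(X) = (X + X)/(X - 3) = (2*X)/(-3 + X) = 2*X/(-3 + X))
C(R(-4*(-4 + 0)))**3 = (2*2/(-3 + 2))**3 = (2*2/(-1))**3 = (2*2*(-1))**3 = (-4)**3 = -64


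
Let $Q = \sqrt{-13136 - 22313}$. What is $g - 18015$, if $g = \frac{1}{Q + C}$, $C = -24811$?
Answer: $- \frac{11090415402361}{615621170} - \frac{i \sqrt{35449}}{615621170} \approx -18015.0 - 3.0584 \cdot 10^{-7} i$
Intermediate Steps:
$Q = i \sqrt{35449}$ ($Q = \sqrt{-35449} = i \sqrt{35449} \approx 188.28 i$)
$g = \frac{1}{-24811 + i \sqrt{35449}}$ ($g = \frac{1}{i \sqrt{35449} - 24811} = \frac{1}{-24811 + i \sqrt{35449}} \approx -4.0302 \cdot 10^{-5} - 3.058 \cdot 10^{-7} i$)
$g - 18015 = \left(- \frac{24811}{615621170} - \frac{i \sqrt{35449}}{615621170}\right) - 18015 = - \frac{11090415402361}{615621170} - \frac{i \sqrt{35449}}{615621170}$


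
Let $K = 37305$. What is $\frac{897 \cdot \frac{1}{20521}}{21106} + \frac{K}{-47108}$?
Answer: $- \frac{8078679277527}{10201619587204} \approx -0.7919$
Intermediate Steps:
$\frac{897 \cdot \frac{1}{20521}}{21106} + \frac{K}{-47108} = \frac{897 \cdot \frac{1}{20521}}{21106} + \frac{37305}{-47108} = 897 \cdot \frac{1}{20521} \cdot \frac{1}{21106} + 37305 \left(- \frac{1}{47108}\right) = \frac{897}{20521} \cdot \frac{1}{21106} - \frac{37305}{47108} = \frac{897}{433116226} - \frac{37305}{47108} = - \frac{8078679277527}{10201619587204}$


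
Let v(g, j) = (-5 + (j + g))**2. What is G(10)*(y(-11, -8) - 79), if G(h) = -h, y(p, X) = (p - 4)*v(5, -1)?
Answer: 940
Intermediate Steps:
v(g, j) = (-5 + g + j)**2 (v(g, j) = (-5 + (g + j))**2 = (-5 + g + j)**2)
y(p, X) = -4 + p (y(p, X) = (p - 4)*(-5 + 5 - 1)**2 = (-4 + p)*(-1)**2 = (-4 + p)*1 = -4 + p)
G(10)*(y(-11, -8) - 79) = (-1*10)*((-4 - 11) - 79) = -10*(-15 - 79) = -10*(-94) = 940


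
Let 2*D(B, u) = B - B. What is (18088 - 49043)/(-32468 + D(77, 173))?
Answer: 30955/32468 ≈ 0.95340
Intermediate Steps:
D(B, u) = 0 (D(B, u) = (B - B)/2 = (½)*0 = 0)
(18088 - 49043)/(-32468 + D(77, 173)) = (18088 - 49043)/(-32468 + 0) = -30955/(-32468) = -30955*(-1/32468) = 30955/32468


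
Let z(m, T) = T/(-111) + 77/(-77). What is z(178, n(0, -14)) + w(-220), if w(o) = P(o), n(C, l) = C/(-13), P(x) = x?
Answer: -221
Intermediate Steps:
n(C, l) = -C/13 (n(C, l) = C*(-1/13) = -C/13)
w(o) = o
z(m, T) = -1 - T/111 (z(m, T) = T*(-1/111) + 77*(-1/77) = -T/111 - 1 = -1 - T/111)
z(178, n(0, -14)) + w(-220) = (-1 - (-1)*0/1443) - 220 = (-1 - 1/111*0) - 220 = (-1 + 0) - 220 = -1 - 220 = -221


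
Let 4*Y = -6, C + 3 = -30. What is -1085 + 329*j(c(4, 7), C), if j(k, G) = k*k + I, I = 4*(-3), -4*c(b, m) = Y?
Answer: -319151/64 ≈ -4986.7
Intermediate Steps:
C = -33 (C = -3 - 30 = -33)
Y = -3/2 (Y = (¼)*(-6) = -3/2 ≈ -1.5000)
c(b, m) = 3/8 (c(b, m) = -¼*(-3/2) = 3/8)
I = -12
j(k, G) = -12 + k² (j(k, G) = k*k - 12 = k² - 12 = -12 + k²)
-1085 + 329*j(c(4, 7), C) = -1085 + 329*(-12 + (3/8)²) = -1085 + 329*(-12 + 9/64) = -1085 + 329*(-759/64) = -1085 - 249711/64 = -319151/64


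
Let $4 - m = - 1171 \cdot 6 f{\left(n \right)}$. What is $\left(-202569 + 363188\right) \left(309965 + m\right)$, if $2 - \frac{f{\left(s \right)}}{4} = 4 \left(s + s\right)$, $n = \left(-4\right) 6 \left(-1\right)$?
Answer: $-807880000629$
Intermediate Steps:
$n = 24$ ($n = \left(-24\right) \left(-1\right) = 24$)
$f{\left(s \right)} = 8 - 32 s$ ($f{\left(s \right)} = 8 - 4 \cdot 4 \left(s + s\right) = 8 - 4 \cdot 4 \cdot 2 s = 8 - 4 \cdot 8 s = 8 - 32 s$)
$m = -5339756$ ($m = 4 - - 1171 \cdot 6 \left(8 - 768\right) = 4 - - 1171 \cdot 6 \left(-760\right) = 4 - \left(-1171\right) \left(-4560\right) = 4 - 5339760 = -5339756$)
$\left(-202569 + 363188\right) \left(309965 + m\right) = \left(-202569 + 363188\right) \left(309965 - 5339756\right) = 160619 \left(-5029791\right) = -807880000629$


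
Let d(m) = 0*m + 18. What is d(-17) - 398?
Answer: -380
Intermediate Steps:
d(m) = 18 (d(m) = 0 + 18 = 18)
d(-17) - 398 = 18 - 398 = -380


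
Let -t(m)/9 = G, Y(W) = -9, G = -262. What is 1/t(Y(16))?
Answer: 1/2358 ≈ 0.00042409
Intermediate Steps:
t(m) = 2358 (t(m) = -9*(-262) = 2358)
1/t(Y(16)) = 1/2358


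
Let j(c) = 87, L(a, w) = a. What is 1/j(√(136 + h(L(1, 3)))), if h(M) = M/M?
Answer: 1/87 ≈ 0.011494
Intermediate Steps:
h(M) = 1
1/j(√(136 + h(L(1, 3)))) = 1/87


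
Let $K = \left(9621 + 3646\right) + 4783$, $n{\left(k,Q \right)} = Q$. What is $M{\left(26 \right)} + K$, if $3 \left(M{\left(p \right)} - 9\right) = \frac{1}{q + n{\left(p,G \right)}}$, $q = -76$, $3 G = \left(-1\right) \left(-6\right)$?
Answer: $\frac{4009097}{222} \approx 18059.0$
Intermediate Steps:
$G = 2$ ($G = \frac{\left(-1\right) \left(-6\right)}{3} = \frac{1}{3} \cdot 6 = 2$)
$M{\left(p \right)} = \frac{1997}{222}$ ($M{\left(p \right)} = 9 + \frac{1}{3 \left(-76 + 2\right)} = 9 + \frac{1}{3 \left(-74\right)} = 9 + \frac{1}{3} \left(- \frac{1}{74}\right) = 9 - \frac{1}{222} = \frac{1997}{222}$)
$K = 18050$ ($K = 13267 + 4783 = 18050$)
$M{\left(26 \right)} + K = \frac{1997}{222} + 18050 = \frac{4009097}{222}$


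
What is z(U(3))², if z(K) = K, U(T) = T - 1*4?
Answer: 1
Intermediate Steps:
U(T) = -4 + T (U(T) = T - 4 = -4 + T)
z(U(3))² = (-4 + 3)² = (-1)² = 1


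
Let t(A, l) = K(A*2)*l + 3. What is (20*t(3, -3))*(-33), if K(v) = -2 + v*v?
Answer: 65340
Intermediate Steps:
K(v) = -2 + v**2
t(A, l) = 3 + l*(-2 + 4*A**2) (t(A, l) = (-2 + (A*2)**2)*l + 3 = (-2 + (2*A)**2)*l + 3 = (-2 + 4*A**2)*l + 3 = l*(-2 + 4*A**2) + 3 = 3 + l*(-2 + 4*A**2))
(20*t(3, -3))*(-33) = (20*(3 + 2*(-3)*(-1 + 2*3**2)))*(-33) = (20*(3 + 2*(-3)*(-1 + 2*9)))*(-33) = (20*(3 + 2*(-3)*(-1 + 18)))*(-33) = (20*(3 + 2*(-3)*17))*(-33) = (20*(3 - 102))*(-33) = (20*(-99))*(-33) = -1980*(-33) = 65340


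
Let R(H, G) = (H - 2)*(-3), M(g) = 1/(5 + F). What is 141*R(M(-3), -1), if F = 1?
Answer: 1551/2 ≈ 775.50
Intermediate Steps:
M(g) = 1/6 (M(g) = 1/(5 + 1) = 1/6)
R(H, G) = 6 - 3*H (R(H, G) = (-2 + H)*(-3) = 6 - 3*H)
141*R(M(-3), -1) = 141*(6 - 3*1/6) = 141*(6 - 1/2) = 141*(11/2) = 1551/2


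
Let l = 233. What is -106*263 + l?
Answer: -27645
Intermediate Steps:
-106*263 + l = -106*263 + 233 = -27878 + 233 = -27645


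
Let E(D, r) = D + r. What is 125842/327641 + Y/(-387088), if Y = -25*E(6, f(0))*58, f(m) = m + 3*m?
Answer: 12890601199/31706474852 ≈ 0.40656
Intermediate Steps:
f(m) = 4*m
Y = -8700 (Y = -25*(6 + 4*0)*58 = -25*(6 + 0)*58 = -25*6*58 = -150*58 = -8700)
125842/327641 + Y/(-387088) = 125842/327641 - 8700/(-387088) = 125842*(1/327641) - 8700*(-1/387088) = 125842/327641 + 2175/96772 = 12890601199/31706474852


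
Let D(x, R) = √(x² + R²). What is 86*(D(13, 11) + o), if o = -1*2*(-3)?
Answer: 516 + 86*√290 ≈ 1980.5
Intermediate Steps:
D(x, R) = √(R² + x²)
o = 6 (o = -2*(-3) = 6)
86*(D(13, 11) + o) = 86*(√(11² + 13²) + 6) = 86*(√(121 + 169) + 6) = 86*(√290 + 6) = 86*(6 + √290) = 516 + 86*√290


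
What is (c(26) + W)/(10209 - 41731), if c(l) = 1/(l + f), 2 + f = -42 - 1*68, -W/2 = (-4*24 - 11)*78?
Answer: -1435511/2710892 ≈ -0.52953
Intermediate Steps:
W = 16692 (W = -2*(-4*24 - 11)*78 = -2*(-96 - 11)*78 = -(-214)*78 = -2*(-8346) = 16692)
f = -112 (f = -2 + (-42 - 1*68) = -2 + (-42 - 68) = -2 - 110 = -112)
c(l) = 1/(-112 + l) (c(l) = 1/(l - 112) = 1/(-112 + l))
(c(26) + W)/(10209 - 41731) = (1/(-112 + 26) + 16692)/(10209 - 41731) = (1/(-86) + 16692)/(-31522) = (-1/86 + 16692)*(-1/31522) = (1435511/86)*(-1/31522) = -1435511/2710892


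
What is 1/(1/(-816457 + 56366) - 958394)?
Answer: -760091/728466653855 ≈ -1.0434e-6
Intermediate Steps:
1/(1/(-816457 + 56366) - 958394) = 1/(1/(-760091) - 958394) = 1/(-1/760091 - 958394) = 1/(-728466653855/760091) = -760091/728466653855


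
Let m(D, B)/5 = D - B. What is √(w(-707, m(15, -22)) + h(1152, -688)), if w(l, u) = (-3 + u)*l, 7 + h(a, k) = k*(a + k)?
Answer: I*√447913 ≈ 669.26*I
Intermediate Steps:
m(D, B) = -5*B + 5*D (m(D, B) = 5*(D - B) = -5*B + 5*D)
h(a, k) = -7 + k*(a + k)
w(l, u) = l*(-3 + u)
√(w(-707, m(15, -22)) + h(1152, -688)) = √(-707*(-3 + (-5*(-22) + 5*15)) + (-7 + (-688)² + 1152*(-688))) = √(-707*(-3 + (110 + 75)) + (-7 + 473344 - 792576)) = √(-707*(-3 + 185) - 319239) = √(-707*182 - 319239) = √(-128674 - 319239) = √(-447913) = I*√447913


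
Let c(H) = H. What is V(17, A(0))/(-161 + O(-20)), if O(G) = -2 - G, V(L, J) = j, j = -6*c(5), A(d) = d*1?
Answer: 30/143 ≈ 0.20979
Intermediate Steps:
A(d) = d
j = -30 (j = -6*5 = -30)
V(L, J) = -30
V(17, A(0))/(-161 + O(-20)) = -30/(-161 + (-2 - 1*(-20))) = -30/(-161 + (-2 + 20)) = -30/(-161 + 18) = -30/(-143) = -30*(-1/143) = 30/143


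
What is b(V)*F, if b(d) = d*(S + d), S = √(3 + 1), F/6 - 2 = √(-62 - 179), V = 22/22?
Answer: 36 + 18*I*√241 ≈ 36.0 + 279.44*I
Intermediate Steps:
V = 1 (V = 22*(1/22) = 1)
F = 12 + 6*I*√241 (F = 12 + 6*√(-62 - 179) = 12 + 6*√(-241) = 12 + 6*(I*√241) = 12 + 6*I*√241 ≈ 12.0 + 93.145*I)
S = 2 (S = √4 = 2)
b(d) = d*(2 + d)
b(V)*F = (1*(2 + 1))*(12 + 6*I*√241) = (1*3)*(12 + 6*I*√241) = 3*(12 + 6*I*√241) = 36 + 18*I*√241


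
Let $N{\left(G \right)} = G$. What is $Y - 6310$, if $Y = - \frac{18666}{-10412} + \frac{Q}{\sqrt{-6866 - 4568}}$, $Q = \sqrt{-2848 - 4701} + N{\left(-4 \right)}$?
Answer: $- \frac{32840527}{5206} + \frac{\sqrt{86315266}}{11434} + \frac{2 i \sqrt{11434}}{5717} \approx -6307.4 + 0.037408 i$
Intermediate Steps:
$Q = -4 + i \sqrt{7549}$ ($Q = \sqrt{-2848 - 4701} - 4 = \sqrt{-7549} - 4 = i \sqrt{7549} - 4 = -4 + i \sqrt{7549} \approx -4.0 + 86.885 i$)
$Y = \frac{9333}{5206} - \frac{i \sqrt{11434} \left(-4 + i \sqrt{7549}\right)}{11434}$ ($Y = - \frac{18666}{-10412} + \frac{-4 + i \sqrt{7549}}{\sqrt{-6866 - 4568}} = \left(-18666\right) \left(- \frac{1}{10412}\right) + \frac{-4 + i \sqrt{7549}}{\sqrt{-11434}} = \frac{9333}{5206} + \frac{-4 + i \sqrt{7549}}{i \sqrt{11434}} = \frac{9333}{5206} + \left(-4 + i \sqrt{7549}\right) \left(- \frac{i \sqrt{11434}}{11434}\right) = \frac{9333}{5206} - \frac{i \sqrt{11434} \left(-4 + i \sqrt{7549}\right)}{11434} \approx 2.6053 + 0.037408 i$)
$Y - 6310 = \left(\frac{9333}{5206} + \frac{\sqrt{86315266}}{11434} + \frac{2 i \sqrt{11434}}{5717}\right) - 6310 = - \frac{32840527}{5206} + \frac{\sqrt{86315266}}{11434} + \frac{2 i \sqrt{11434}}{5717}$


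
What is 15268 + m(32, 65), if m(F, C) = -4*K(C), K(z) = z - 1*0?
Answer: 15008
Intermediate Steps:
K(z) = z (K(z) = z + 0 = z)
m(F, C) = -4*C
15268 + m(32, 65) = 15268 - 4*65 = 15268 - 260 = 15008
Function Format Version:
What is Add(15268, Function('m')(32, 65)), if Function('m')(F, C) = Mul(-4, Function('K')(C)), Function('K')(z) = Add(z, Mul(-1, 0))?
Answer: 15008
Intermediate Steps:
Function('K')(z) = z (Function('K')(z) = Add(z, 0) = z)
Function('m')(F, C) = Mul(-4, C)
Add(15268, Function('m')(32, 65)) = Add(15268, Mul(-4, 65)) = Add(15268, -260) = 15008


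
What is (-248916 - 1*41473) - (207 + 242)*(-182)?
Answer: -208671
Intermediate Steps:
(-248916 - 1*41473) - (207 + 242)*(-182) = (-248916 - 41473) - 449*(-182) = -290389 - 1*(-81718) = -290389 + 81718 = -208671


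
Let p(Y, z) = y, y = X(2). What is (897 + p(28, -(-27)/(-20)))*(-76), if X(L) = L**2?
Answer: -68476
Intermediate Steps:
y = 4 (y = 2**2 = 4)
p(Y, z) = 4
(897 + p(28, -(-27)/(-20)))*(-76) = (897 + 4)*(-76) = 901*(-76) = -68476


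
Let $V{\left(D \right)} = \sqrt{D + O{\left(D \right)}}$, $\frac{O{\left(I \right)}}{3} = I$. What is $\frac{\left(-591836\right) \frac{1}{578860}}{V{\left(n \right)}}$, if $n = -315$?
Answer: $\frac{21137 i \sqrt{35}}{4341450} \approx 0.028803 i$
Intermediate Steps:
$O{\left(I \right)} = 3 I$
$V{\left(D \right)} = 2 \sqrt{D}$ ($V{\left(D \right)} = \sqrt{D + 3 D} = \sqrt{4 D} = 2 \sqrt{D}$)
$\frac{\left(-591836\right) \frac{1}{578860}}{V{\left(n \right)}} = \frac{\left(-591836\right) \frac{1}{578860}}{2 \sqrt{-315}} = \frac{\left(-591836\right) \frac{1}{578860}}{2 \cdot 3 i \sqrt{35}} = - \frac{147959}{144715 \cdot 6 i \sqrt{35}} = - \frac{147959 \left(- \frac{i \sqrt{35}}{210}\right)}{144715} = \frac{21137 i \sqrt{35}}{4341450}$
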